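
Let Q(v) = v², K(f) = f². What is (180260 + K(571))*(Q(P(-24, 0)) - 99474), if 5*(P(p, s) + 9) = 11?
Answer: -1258509357894/25 ≈ -5.0340e+10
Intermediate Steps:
P(p, s) = -34/5 (P(p, s) = -9 + (⅕)*11 = -9 + 11/5 = -34/5)
(180260 + K(571))*(Q(P(-24, 0)) - 99474) = (180260 + 571²)*((-34/5)² - 99474) = (180260 + 326041)*(1156/25 - 99474) = 506301*(-2485694/25) = -1258509357894/25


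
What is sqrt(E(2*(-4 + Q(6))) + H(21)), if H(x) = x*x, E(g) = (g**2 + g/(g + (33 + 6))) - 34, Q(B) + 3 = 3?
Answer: sqrt(452383)/31 ≈ 21.697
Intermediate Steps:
Q(B) = 0 (Q(B) = -3 + 3 = 0)
E(g) = -34 + g**2 + g/(39 + g) (E(g) = (g**2 + g/(g + 39)) - 34 = (g**2 + g/(39 + g)) - 34 = -34 + g**2 + g/(39 + g))
H(x) = x**2
sqrt(E(2*(-4 + Q(6))) + H(21)) = sqrt((-1326 + (2*(-4 + 0))**3 - 66*(-4 + 0) + 39*(2*(-4 + 0))**2)/(39 + 2*(-4 + 0)) + 21**2) = sqrt((-1326 + (2*(-4))**3 - 66*(-4) + 39*(2*(-4))**2)/(39 + 2*(-4)) + 441) = sqrt((-1326 + (-8)**3 - 33*(-8) + 39*(-8)**2)/(39 - 8) + 441) = sqrt((-1326 - 512 + 264 + 39*64)/31 + 441) = sqrt((-1326 - 512 + 264 + 2496)/31 + 441) = sqrt((1/31)*922 + 441) = sqrt(922/31 + 441) = sqrt(14593/31) = sqrt(452383)/31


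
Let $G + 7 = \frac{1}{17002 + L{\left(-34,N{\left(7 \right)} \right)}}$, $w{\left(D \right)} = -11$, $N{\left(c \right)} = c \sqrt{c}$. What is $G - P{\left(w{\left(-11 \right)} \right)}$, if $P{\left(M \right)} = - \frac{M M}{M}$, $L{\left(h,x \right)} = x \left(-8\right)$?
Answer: $- \frac{2601405967}{144523026} + \frac{14 \sqrt{7}}{72261513} \approx -18.0$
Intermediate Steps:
$N{\left(c \right)} = c^{\frac{3}{2}}$
$L{\left(h,x \right)} = - 8 x$
$P{\left(M \right)} = - M$ ($P{\left(M \right)} = - \frac{M^{2}}{M} = - M$)
$G = -7 + \frac{1}{17002 - 56 \sqrt{7}}$ ($G = -7 + \frac{1}{17002 - 8 \cdot 7^{\frac{3}{2}}} = -7 + \frac{1}{17002 - 8 \cdot 7 \sqrt{7}} = -7 + \frac{1}{17002 - 56 \sqrt{7}} \approx -6.9999$)
$G - P{\left(w{\left(-11 \right)} \right)} = \left(- \frac{1011652681}{144523026} + \frac{14 \sqrt{7}}{72261513}\right) - \left(-1\right) \left(-11\right) = \left(- \frac{1011652681}{144523026} + \frac{14 \sqrt{7}}{72261513}\right) - 11 = - \frac{2601405967}{144523026} + \frac{14 \sqrt{7}}{72261513}$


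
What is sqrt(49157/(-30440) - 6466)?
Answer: I*sqrt(1498212639170)/15220 ≈ 80.422*I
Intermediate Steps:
sqrt(49157/(-30440) - 6466) = sqrt(49157*(-1/30440) - 6466) = sqrt(-49157/30440 - 6466) = sqrt(-196874197/30440) = I*sqrt(1498212639170)/15220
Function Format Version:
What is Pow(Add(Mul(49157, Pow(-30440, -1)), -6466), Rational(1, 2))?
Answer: Mul(Rational(1, 15220), I, Pow(1498212639170, Rational(1, 2))) ≈ Mul(80.422, I)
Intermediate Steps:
Pow(Add(Mul(49157, Pow(-30440, -1)), -6466), Rational(1, 2)) = Pow(Add(Mul(49157, Rational(-1, 30440)), -6466), Rational(1, 2)) = Pow(Add(Rational(-49157, 30440), -6466), Rational(1, 2)) = Pow(Rational(-196874197, 30440), Rational(1, 2)) = Mul(Rational(1, 15220), I, Pow(1498212639170, Rational(1, 2)))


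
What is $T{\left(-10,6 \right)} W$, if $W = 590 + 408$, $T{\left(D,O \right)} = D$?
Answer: $-9980$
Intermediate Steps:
$W = 998$
$T{\left(-10,6 \right)} W = \left(-10\right) 998 = -9980$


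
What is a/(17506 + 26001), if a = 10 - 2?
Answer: 8/43507 ≈ 0.00018388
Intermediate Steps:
a = 8
a/(17506 + 26001) = 8/(17506 + 26001) = 8/43507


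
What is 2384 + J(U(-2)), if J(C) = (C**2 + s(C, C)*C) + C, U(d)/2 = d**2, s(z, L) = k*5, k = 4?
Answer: 2616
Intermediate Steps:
s(z, L) = 20 (s(z, L) = 4*5 = 20)
U(d) = 2*d**2
J(C) = C**2 + 21*C (J(C) = (C**2 + 20*C) + C = C**2 + 21*C)
2384 + J(U(-2)) = 2384 + (2*(-2)**2)*(21 + 2*(-2)**2) = 2384 + (2*4)*(21 + 2*4) = 2384 + 8*(21 + 8) = 2384 + 8*29 = 2384 + 232 = 2616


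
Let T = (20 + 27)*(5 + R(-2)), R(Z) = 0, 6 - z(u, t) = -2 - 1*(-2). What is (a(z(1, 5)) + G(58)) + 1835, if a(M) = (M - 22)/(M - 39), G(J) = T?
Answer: 68326/33 ≈ 2070.5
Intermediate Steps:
z(u, t) = 6 (z(u, t) = 6 - (-2 - 1*(-2)) = 6 - (-2 + 2) = 6 - 1*0 = 6 + 0 = 6)
T = 235 (T = (20 + 27)*(5 + 0) = 47*5 = 235)
G(J) = 235
a(M) = (-22 + M)/(-39 + M)
(a(z(1, 5)) + G(58)) + 1835 = ((-22 + 6)/(-39 + 6) + 235) + 1835 = (-16/(-33) + 235) + 1835 = (-1/33*(-16) + 235) + 1835 = (16/33 + 235) + 1835 = 7771/33 + 1835 = 68326/33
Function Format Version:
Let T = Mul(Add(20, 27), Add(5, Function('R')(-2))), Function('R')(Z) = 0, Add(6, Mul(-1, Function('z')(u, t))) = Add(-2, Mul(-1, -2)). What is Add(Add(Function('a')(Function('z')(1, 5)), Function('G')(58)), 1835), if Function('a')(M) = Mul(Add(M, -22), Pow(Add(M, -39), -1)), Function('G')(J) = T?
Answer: Rational(68326, 33) ≈ 2070.5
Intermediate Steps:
Function('z')(u, t) = 6 (Function('z')(u, t) = Add(6, Mul(-1, Add(-2, Mul(-1, -2)))) = Add(6, Mul(-1, Add(-2, 2))) = Add(6, Mul(-1, 0)) = Add(6, 0) = 6)
T = 235 (T = Mul(Add(20, 27), Add(5, 0)) = Mul(47, 5) = 235)
Function('G')(J) = 235
Function('a')(M) = Mul(Pow(Add(-39, M), -1), Add(-22, M)) (Function('a')(M) = Mul(Add(-22, M), Pow(Add(-39, M), -1)) = Mul(Pow(Add(-39, M), -1), Add(-22, M)))
Add(Add(Function('a')(Function('z')(1, 5)), Function('G')(58)), 1835) = Add(Add(Mul(Pow(Add(-39, 6), -1), Add(-22, 6)), 235), 1835) = Add(Add(Mul(Pow(-33, -1), -16), 235), 1835) = Add(Add(Mul(Rational(-1, 33), -16), 235), 1835) = Add(Add(Rational(16, 33), 235), 1835) = Add(Rational(7771, 33), 1835) = Rational(68326, 33)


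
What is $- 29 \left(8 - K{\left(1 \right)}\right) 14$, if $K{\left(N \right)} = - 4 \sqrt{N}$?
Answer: $-4872$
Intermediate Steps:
$- 29 \left(8 - K{\left(1 \right)}\right) 14 = - 29 \left(8 - - 4 \sqrt{1}\right) 14 = - 29 \left(8 - \left(-4\right) 1\right) 14 = - 29 \left(8 - -4\right) 14 = - 29 \left(8 + 4\right) 14 = \left(-29\right) 12 \cdot 14 = \left(-348\right) 14 = -4872$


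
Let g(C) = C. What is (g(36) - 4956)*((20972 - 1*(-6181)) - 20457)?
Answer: -32944320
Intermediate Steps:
(g(36) - 4956)*((20972 - 1*(-6181)) - 20457) = (36 - 4956)*((20972 - 1*(-6181)) - 20457) = -4920*((20972 + 6181) - 20457) = -4920*(27153 - 20457) = -4920*6696 = -32944320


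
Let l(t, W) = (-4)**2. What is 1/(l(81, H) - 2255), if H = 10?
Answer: -1/2239 ≈ -0.00044663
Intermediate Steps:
l(t, W) = 16
1/(l(81, H) - 2255) = 1/(16 - 2255) = 1/(-2239) = -1/2239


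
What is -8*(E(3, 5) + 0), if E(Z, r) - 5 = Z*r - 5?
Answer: -120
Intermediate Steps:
E(Z, r) = Z*r (E(Z, r) = 5 + (Z*r - 5) = 5 + (-5 + Z*r) = Z*r)
-8*(E(3, 5) + 0) = -8*(3*5 + 0) = -8*(15 + 0) = -8*15 = -120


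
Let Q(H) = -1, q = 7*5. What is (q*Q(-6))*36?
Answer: -1260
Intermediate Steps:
q = 35
(q*Q(-6))*36 = (35*(-1))*36 = -35*36 = -1260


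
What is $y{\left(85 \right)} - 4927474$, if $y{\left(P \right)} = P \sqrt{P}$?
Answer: $-4927474 + 85 \sqrt{85} \approx -4.9267 \cdot 10^{6}$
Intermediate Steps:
$y{\left(P \right)} = P^{\frac{3}{2}}$
$y{\left(85 \right)} - 4927474 = 85^{\frac{3}{2}} - 4927474 = 85 \sqrt{85} - 4927474 = -4927474 + 85 \sqrt{85}$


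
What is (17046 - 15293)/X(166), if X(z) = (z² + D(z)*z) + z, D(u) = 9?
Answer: 1753/29216 ≈ 0.060001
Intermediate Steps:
X(z) = z² + 10*z (X(z) = (z² + 9*z) + z = z² + 10*z)
(17046 - 15293)/X(166) = (17046 - 15293)/((166*(10 + 166))) = 1753/((166*176)) = 1753/29216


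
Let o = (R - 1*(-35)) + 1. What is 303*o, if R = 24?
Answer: 18180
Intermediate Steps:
o = 60 (o = (24 - 1*(-35)) + 1 = (24 + 35) + 1 = 59 + 1 = 60)
303*o = 303*60 = 18180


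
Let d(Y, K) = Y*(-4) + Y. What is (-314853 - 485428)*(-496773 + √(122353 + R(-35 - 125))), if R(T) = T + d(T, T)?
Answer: 397557993213 - 800281*√122673 ≈ 3.9728e+11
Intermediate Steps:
d(Y, K) = -3*Y (d(Y, K) = -4*Y + Y = -3*Y)
R(T) = -2*T (R(T) = T - 3*T = -2*T)
(-314853 - 485428)*(-496773 + √(122353 + R(-35 - 125))) = (-314853 - 485428)*(-496773 + √(122353 - 2*(-35 - 125))) = -800281*(-496773 + √(122353 - 2*(-160))) = -800281*(-496773 + √(122353 + 320)) = -800281*(-496773 + √122673) = 397557993213 - 800281*√122673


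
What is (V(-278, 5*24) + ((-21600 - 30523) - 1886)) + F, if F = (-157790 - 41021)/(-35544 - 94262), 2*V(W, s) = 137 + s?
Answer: -3496906686/64903 ≈ -53879.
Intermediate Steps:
V(W, s) = 137/2 + s/2 (V(W, s) = (137 + s)/2 = 137/2 + s/2)
F = 198811/129806 (F = -198811/(-129806) = -198811*(-1/129806) = 198811/129806 ≈ 1.5316)
(V(-278, 5*24) + ((-21600 - 30523) - 1886)) + F = ((137/2 + (5*24)/2) + ((-21600 - 30523) - 1886)) + 198811/129806 = ((137/2 + (1/2)*120) + (-52123 - 1886)) + 198811/129806 = ((137/2 + 60) - 54009) + 198811/129806 = (257/2 - 54009) + 198811/129806 = -107761/2 + 198811/129806 = -3496906686/64903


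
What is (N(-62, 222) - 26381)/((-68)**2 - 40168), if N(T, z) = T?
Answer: 26443/35544 ≈ 0.74395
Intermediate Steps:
(N(-62, 222) - 26381)/((-68)**2 - 40168) = (-62 - 26381)/((-68)**2 - 40168) = -26443/(4624 - 40168) = -26443/(-35544) = -26443*(-1/35544) = 26443/35544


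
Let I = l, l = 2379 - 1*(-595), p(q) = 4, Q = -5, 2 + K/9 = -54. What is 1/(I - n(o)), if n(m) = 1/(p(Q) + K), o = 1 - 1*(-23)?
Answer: 500/1487001 ≈ 0.00033625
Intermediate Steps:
K = -504 (K = -18 + 9*(-54) = -18 - 486 = -504)
o = 24 (o = 1 + 23 = 24)
n(m) = -1/500 (n(m) = 1/(4 - 504) = 1/(-500) = -1/500)
l = 2974 (l = 2379 + 595 = 2974)
I = 2974
1/(I - n(o)) = 1/(2974 - 1*(-1/500)) = 1/(2974 + 1/500) = 1/(1487001/500) = 500/1487001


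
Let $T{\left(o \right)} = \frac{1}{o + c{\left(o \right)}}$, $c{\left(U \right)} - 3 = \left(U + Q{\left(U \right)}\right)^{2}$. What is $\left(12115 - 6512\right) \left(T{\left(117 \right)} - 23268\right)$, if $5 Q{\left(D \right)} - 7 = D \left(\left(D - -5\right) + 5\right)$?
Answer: $- \frac{31124208795016129}{238736401} \approx -1.3037 \cdot 10^{8}$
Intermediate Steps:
$Q{\left(D \right)} = \frac{7}{5} + \frac{D \left(10 + D\right)}{5}$ ($Q{\left(D \right)} = \frac{7}{5} + \frac{D \left(\left(D - -5\right) + 5\right)}{5} = \frac{7}{5} + \frac{D \left(\left(D + 5\right) + 5\right)}{5} = \frac{7}{5} + \frac{D \left(\left(5 + D\right) + 5\right)}{5} = \frac{7}{5} + \frac{D \left(10 + D\right)}{5}$)
$c{\left(U \right)} = 3 + \left(\frac{7}{5} + 3 U + \frac{U^{2}}{5}\right)^{2}$ ($c{\left(U \right)} = 3 + \left(U + \left(\frac{7}{5} + 2 U + \frac{U^{2}}{5}\right)\right)^{2} = 3 + \left(\frac{7}{5} + 3 U + \frac{U^{2}}{5}\right)^{2}$)
$T{\left(o \right)} = \frac{1}{3 + o + \frac{\left(7 + o^{2} + 15 o\right)^{2}}{25}}$ ($T{\left(o \right)} = \frac{1}{o + \left(3 + \frac{\left(7 + o^{2} + 15 o\right)^{2}}{25}\right)} = \frac{1}{3 + o + \frac{\left(7 + o^{2} + 15 o\right)^{2}}{25}}$)
$\left(12115 - 6512\right) \left(T{\left(117 \right)} - 23268\right) = \left(12115 - 6512\right) \left(\frac{25}{75 + \left(7 + 117^{2} + 15 \cdot 117\right)^{2} + 25 \cdot 117} - 23268\right) = 5603 \left(\frac{25}{75 + \left(7 + 13689 + 1755\right)^{2} + 2925} - 23268\right) = 5603 \left(\frac{25}{75 + 15451^{2} + 2925} - 23268\right) = 5603 \left(\frac{25}{75 + 238733401 + 2925} - 23268\right) = 5603 \left(\frac{25}{238736401} - 23268\right) = 5603 \left(- \frac{5554918578443}{238736401}\right) = - \frac{31124208795016129}{238736401}$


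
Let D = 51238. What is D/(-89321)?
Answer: -51238/89321 ≈ -0.57364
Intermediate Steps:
D/(-89321) = 51238/(-89321) = 51238*(-1/89321) = -51238/89321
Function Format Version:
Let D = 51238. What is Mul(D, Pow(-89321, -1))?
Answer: Rational(-51238, 89321) ≈ -0.57364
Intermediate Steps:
Mul(D, Pow(-89321, -1)) = Mul(51238, Pow(-89321, -1)) = Mul(51238, Rational(-1, 89321)) = Rational(-51238, 89321)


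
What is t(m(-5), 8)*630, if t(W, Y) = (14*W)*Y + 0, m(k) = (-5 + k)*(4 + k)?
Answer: 705600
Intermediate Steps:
t(W, Y) = 14*W*Y (t(W, Y) = 14*W*Y + 0 = 14*W*Y)
t(m(-5), 8)*630 = (14*(-20 + (-5)**2 - 1*(-5))*8)*630 = (14*(-20 + 25 + 5)*8)*630 = (14*10*8)*630 = 1120*630 = 705600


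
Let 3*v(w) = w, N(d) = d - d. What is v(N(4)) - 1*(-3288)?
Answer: 3288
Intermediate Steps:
N(d) = 0
v(w) = w/3
v(N(4)) - 1*(-3288) = (⅓)*0 - 1*(-3288) = 0 + 3288 = 3288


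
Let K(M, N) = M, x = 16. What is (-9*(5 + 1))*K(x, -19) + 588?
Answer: -276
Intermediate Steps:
(-9*(5 + 1))*K(x, -19) + 588 = -9*(5 + 1)*16 + 588 = -9*6*16 + 588 = -54*16 + 588 = -864 + 588 = -276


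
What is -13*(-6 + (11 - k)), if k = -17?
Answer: -286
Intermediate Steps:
-13*(-6 + (11 - k)) = -13*(-6 + (11 - 1*(-17))) = -13*(-6 + (11 + 17)) = -13*(-6 + 28) = -13*22 = -286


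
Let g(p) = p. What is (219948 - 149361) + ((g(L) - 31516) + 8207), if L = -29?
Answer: 47249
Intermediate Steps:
(219948 - 149361) + ((g(L) - 31516) + 8207) = (219948 - 149361) + ((-29 - 31516) + 8207) = 70587 + (-31545 + 8207) = 70587 - 23338 = 47249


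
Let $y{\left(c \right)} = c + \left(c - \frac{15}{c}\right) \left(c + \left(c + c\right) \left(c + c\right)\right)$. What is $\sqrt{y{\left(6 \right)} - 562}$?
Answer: $i \sqrt{31} \approx 5.5678 i$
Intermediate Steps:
$y{\left(c \right)} = c + \left(c - \frac{15}{c}\right) \left(c + 4 c^{2}\right)$ ($y{\left(c \right)} = c + \left(c - \frac{15}{c}\right) \left(c + 2 c 2 c\right) = c + \left(c - \frac{15}{c}\right) \left(c + 4 c^{2}\right)$)
$\sqrt{y{\left(6 \right)} - 562} = \sqrt{\left(-15 + 6^{2} - 354 + 4 \cdot 6^{3}\right) - 562} = \sqrt{\left(-15 + 36 - 354 + 4 \cdot 216\right) - 562} = \sqrt{\left(-15 + 36 - 354 + 864\right) - 562} = \sqrt{531 - 562} = \sqrt{-31} = i \sqrt{31}$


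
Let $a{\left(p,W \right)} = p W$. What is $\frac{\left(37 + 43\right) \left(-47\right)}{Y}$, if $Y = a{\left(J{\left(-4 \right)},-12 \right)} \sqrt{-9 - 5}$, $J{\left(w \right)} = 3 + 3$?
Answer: $- \frac{235 i \sqrt{14}}{63} \approx - 13.957 i$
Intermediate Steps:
$J{\left(w \right)} = 6$
$a{\left(p,W \right)} = W p$
$Y = - 72 i \sqrt{14}$ ($Y = \left(-12\right) 6 \sqrt{-9 - 5} = - 72 \sqrt{-14} = - 72 i \sqrt{14} \approx - 269.4 i$)
$\frac{\left(37 + 43\right) \left(-47\right)}{Y} = \frac{\left(37 + 43\right) \left(-47\right)}{\left(-72\right) i \sqrt{14}} = 80 \left(-47\right) \frac{i \sqrt{14}}{1008} = - 3760 \frac{i \sqrt{14}}{1008} = - \frac{235 i \sqrt{14}}{63}$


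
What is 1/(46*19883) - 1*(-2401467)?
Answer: 2196424944607/914618 ≈ 2.4015e+6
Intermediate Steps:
1/(46*19883) - 1*(-2401467) = 1/914618 + 2401467 = 2196424944607/914618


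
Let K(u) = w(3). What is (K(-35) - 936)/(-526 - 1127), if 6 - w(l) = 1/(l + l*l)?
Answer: 11161/19836 ≈ 0.56266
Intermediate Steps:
w(l) = 6 - 1/(l + l²) (w(l) = 6 - 1/(l + l*l) = 6 - 1/(l + l²))
K(u) = 71/12 (K(u) = (-1 + 6*3 + 6*3²)/(3*(1 + 3)) = (⅓)*(-1 + 18 + 6*9)/4 = (⅓)*(¼)*(-1 + 18 + 54) = (⅓)*(¼)*71 = 71/12)
(K(-35) - 936)/(-526 - 1127) = (71/12 - 936)/(-526 - 1127) = -11161/12/(-1653) = -11161/12*(-1/1653) = 11161/19836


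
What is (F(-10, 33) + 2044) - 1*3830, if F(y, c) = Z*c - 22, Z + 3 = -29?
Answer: -2864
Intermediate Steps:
Z = -32 (Z = -3 - 29 = -32)
F(y, c) = -22 - 32*c (F(y, c) = -32*c - 22 = -22 - 32*c)
(F(-10, 33) + 2044) - 1*3830 = ((-22 - 32*33) + 2044) - 1*3830 = ((-22 - 1056) + 2044) - 3830 = (-1078 + 2044) - 3830 = 966 - 3830 = -2864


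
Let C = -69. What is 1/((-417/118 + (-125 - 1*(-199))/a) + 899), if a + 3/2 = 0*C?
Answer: 354/299531 ≈ 0.0011818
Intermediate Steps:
a = -3/2 (a = -3/2 + 0*(-69) = -3/2 + 0 = -3/2 ≈ -1.5000)
1/((-417/118 + (-125 - 1*(-199))/a) + 899) = 1/((-417/118 + (-125 - 1*(-199))/(-3/2)) + 899) = 1/((-417*1/118 + (-125 + 199)*(-2/3)) + 899) = 1/((-417/118 + 74*(-2/3)) + 899) = 1/((-417/118 - 148/3) + 899) = 1/(-18715/354 + 899) = 1/(299531/354) = 354/299531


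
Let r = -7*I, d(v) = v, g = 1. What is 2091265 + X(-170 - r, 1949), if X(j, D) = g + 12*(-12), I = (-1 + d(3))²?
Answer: 2091122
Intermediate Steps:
I = 4 (I = (-1 + 3)² = 2² = 4)
r = -28 (r = -7*4 = -28)
X(j, D) = -143 (X(j, D) = 1 + 12*(-12) = 1 - 144 = -143)
2091265 + X(-170 - r, 1949) = 2091265 - 143 = 2091122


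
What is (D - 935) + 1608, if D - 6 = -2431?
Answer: -1752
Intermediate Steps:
D = -2425 (D = 6 - 2431 = -2425)
(D - 935) + 1608 = (-2425 - 935) + 1608 = -3360 + 1608 = -1752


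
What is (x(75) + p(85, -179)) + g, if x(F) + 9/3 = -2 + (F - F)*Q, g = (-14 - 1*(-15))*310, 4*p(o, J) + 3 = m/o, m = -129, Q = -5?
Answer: 25829/85 ≈ 303.87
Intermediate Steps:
p(o, J) = -3/4 - 129/(4*o) (p(o, J) = -3/4 + (-129/o)/4 = -3/4 - 129/(4*o))
g = 310 (g = (-14 + 15)*310 = 1*310 = 310)
x(F) = -5 (x(F) = -3 + (-2 + (F - F)*(-5)) = -3 + (-2 + 0*(-5)) = -3 + (-2 + 0) = -3 - 2 = -5)
(x(75) + p(85, -179)) + g = (-5 + (3/4)*(-43 - 1*85)/85) + 310 = (-5 + (3/4)*(1/85)*(-43 - 85)) + 310 = (-5 + (3/4)*(1/85)*(-128)) + 310 = (-5 - 96/85) + 310 = -521/85 + 310 = 25829/85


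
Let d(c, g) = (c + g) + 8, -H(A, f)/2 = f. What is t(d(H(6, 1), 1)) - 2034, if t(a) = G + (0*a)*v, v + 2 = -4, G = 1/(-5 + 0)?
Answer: -10171/5 ≈ -2034.2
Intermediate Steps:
G = -⅕ (G = 1/(-5) = -⅕ ≈ -0.20000)
H(A, f) = -2*f
d(c, g) = 8 + c + g
v = -6 (v = -2 - 4 = -6)
t(a) = -⅕ (t(a) = -⅕ + (0*a)*(-6) = -⅕ + 0*(-6) = -⅕ + 0 = -⅕)
t(d(H(6, 1), 1)) - 2034 = -⅕ - 2034 = -10171/5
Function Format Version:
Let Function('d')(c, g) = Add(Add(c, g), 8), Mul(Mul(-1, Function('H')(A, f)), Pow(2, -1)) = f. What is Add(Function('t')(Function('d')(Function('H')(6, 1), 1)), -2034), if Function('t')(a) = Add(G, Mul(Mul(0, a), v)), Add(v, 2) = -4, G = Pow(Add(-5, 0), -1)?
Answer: Rational(-10171, 5) ≈ -2034.2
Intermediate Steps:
G = Rational(-1, 5) (G = Pow(-5, -1) = Rational(-1, 5) ≈ -0.20000)
Function('H')(A, f) = Mul(-2, f)
Function('d')(c, g) = Add(8, c, g)
v = -6 (v = Add(-2, -4) = -6)
Function('t')(a) = Rational(-1, 5) (Function('t')(a) = Add(Rational(-1, 5), Mul(Mul(0, a), -6)) = Add(Rational(-1, 5), Mul(0, -6)) = Add(Rational(-1, 5), 0) = Rational(-1, 5))
Add(Function('t')(Function('d')(Function('H')(6, 1), 1)), -2034) = Add(Rational(-1, 5), -2034) = Rational(-10171, 5)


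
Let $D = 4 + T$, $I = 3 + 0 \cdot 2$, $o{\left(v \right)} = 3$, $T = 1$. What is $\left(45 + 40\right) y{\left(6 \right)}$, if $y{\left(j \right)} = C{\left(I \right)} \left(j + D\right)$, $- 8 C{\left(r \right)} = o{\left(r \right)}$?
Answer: $- \frac{2805}{8} \approx -350.63$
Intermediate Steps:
$I = 3$ ($I = 3 + 0 = 3$)
$C{\left(r \right)} = - \frac{3}{8}$ ($C{\left(r \right)} = \left(- \frac{1}{8}\right) 3 = - \frac{3}{8}$)
$D = 5$ ($D = 4 + 1 = 5$)
$y{\left(j \right)} = - \frac{15}{8} - \frac{3 j}{8}$ ($y{\left(j \right)} = - \frac{3 \left(j + 5\right)}{8} = - \frac{3 \left(5 + j\right)}{8} = - \frac{15}{8} - \frac{3 j}{8}$)
$\left(45 + 40\right) y{\left(6 \right)} = \left(45 + 40\right) \left(- \frac{15}{8} - \frac{9}{4}\right) = 85 \left(- \frac{15}{8} - \frac{9}{4}\right) = 85 \left(- \frac{33}{8}\right) = - \frac{2805}{8}$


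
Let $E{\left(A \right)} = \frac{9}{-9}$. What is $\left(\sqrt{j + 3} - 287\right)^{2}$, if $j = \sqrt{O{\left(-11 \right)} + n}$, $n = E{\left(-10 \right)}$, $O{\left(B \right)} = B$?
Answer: $\left(287 - \sqrt{3 + 2 i \sqrt{3}}\right)^{2} \approx 81254.0 - 507.1 i$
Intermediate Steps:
$E{\left(A \right)} = -1$ ($E{\left(A \right)} = 9 \left(- \frac{1}{9}\right) = -1$)
$n = -1$
$j = 2 i \sqrt{3}$ ($j = \sqrt{-11 - 1} = \sqrt{-12} = 2 i \sqrt{3} \approx 3.4641 i$)
$\left(\sqrt{j + 3} - 287\right)^{2} = \left(\sqrt{2 i \sqrt{3} + 3} - 287\right)^{2} = \left(\sqrt{3 + 2 i \sqrt{3}} - 287\right)^{2} = \left(-287 + \sqrt{3 + 2 i \sqrt{3}}\right)^{2}$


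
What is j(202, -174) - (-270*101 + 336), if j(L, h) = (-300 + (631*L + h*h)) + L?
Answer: 184574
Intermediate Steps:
j(L, h) = -300 + h² + 632*L (j(L, h) = (-300 + (631*L + h²)) + L = (-300 + (h² + 631*L)) + L = (-300 + h² + 631*L) + L = -300 + h² + 632*L)
j(202, -174) - (-270*101 + 336) = (-300 + (-174)² + 632*202) - (-270*101 + 336) = (-300 + 30276 + 127664) - (-27270 + 336) = 157640 - 1*(-26934) = 157640 + 26934 = 184574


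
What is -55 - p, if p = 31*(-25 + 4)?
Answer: 596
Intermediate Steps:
p = -651 (p = 31*(-21) = -651)
-55 - p = -55 - 1*(-651) = -55 + 651 = 596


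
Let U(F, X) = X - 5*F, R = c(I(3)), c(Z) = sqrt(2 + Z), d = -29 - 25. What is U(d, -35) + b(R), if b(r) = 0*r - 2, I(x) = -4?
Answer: 233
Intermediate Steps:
d = -54
R = I*sqrt(2) (R = sqrt(2 - 4) = sqrt(-2) = I*sqrt(2) ≈ 1.4142*I)
b(r) = -2 (b(r) = 0 - 2 = -2)
U(d, -35) + b(R) = (-35 - 5*(-54)) - 2 = (-35 + 270) - 2 = 235 - 2 = 233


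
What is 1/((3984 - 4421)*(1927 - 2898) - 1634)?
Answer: 1/422693 ≈ 2.3658e-6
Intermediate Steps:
1/((3984 - 4421)*(1927 - 2898) - 1634) = 1/(-437*(-971) - 1634) = 1/(424327 - 1634) = 1/422693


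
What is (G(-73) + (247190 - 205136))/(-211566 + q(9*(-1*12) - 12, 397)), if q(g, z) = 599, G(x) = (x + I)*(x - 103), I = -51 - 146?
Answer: -89574/210967 ≈ -0.42459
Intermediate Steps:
I = -197
G(x) = (-197 + x)*(-103 + x) (G(x) = (x - 197)*(x - 103) = (-197 + x)*(-103 + x))
(G(-73) + (247190 - 205136))/(-211566 + q(9*(-1*12) - 12, 397)) = ((20291 + (-73)**2 - 300*(-73)) + (247190 - 205136))/(-211566 + 599) = ((20291 + 5329 + 21900) + 42054)/(-210967) = (47520 + 42054)*(-1/210967) = 89574*(-1/210967) = -89574/210967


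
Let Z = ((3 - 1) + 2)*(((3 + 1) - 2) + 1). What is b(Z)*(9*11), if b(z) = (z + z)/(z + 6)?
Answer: 132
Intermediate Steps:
Z = 12 (Z = (2 + 2)*((4 - 2) + 1) = 4*(2 + 1) = 4*3 = 12)
b(z) = 2*z/(6 + z) (b(z) = (2*z)/(6 + z) = 2*z/(6 + z))
b(Z)*(9*11) = (2*12/(6 + 12))*(9*11) = (2*12/18)*99 = (2*12*(1/18))*99 = (4/3)*99 = 132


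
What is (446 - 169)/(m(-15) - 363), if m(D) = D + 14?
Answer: -277/364 ≈ -0.76099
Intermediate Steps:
m(D) = 14 + D
(446 - 169)/(m(-15) - 363) = (446 - 169)/((14 - 15) - 363) = 277/(-1 - 363) = 277/(-364) = 277*(-1/364) = -277/364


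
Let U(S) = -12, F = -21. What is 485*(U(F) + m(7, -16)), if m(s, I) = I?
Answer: -13580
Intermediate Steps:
485*(U(F) + m(7, -16)) = 485*(-12 - 16) = 485*(-28) = -13580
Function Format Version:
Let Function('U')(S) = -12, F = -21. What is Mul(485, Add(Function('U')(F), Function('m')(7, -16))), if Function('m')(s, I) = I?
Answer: -13580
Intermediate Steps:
Mul(485, Add(Function('U')(F), Function('m')(7, -16))) = Mul(485, Add(-12, -16)) = Mul(485, -28) = -13580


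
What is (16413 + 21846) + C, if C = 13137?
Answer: 51396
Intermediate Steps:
(16413 + 21846) + C = (16413 + 21846) + 13137 = 38259 + 13137 = 51396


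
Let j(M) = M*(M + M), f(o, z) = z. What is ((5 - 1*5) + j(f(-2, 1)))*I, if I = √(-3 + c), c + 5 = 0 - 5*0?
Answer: 4*I*√2 ≈ 5.6569*I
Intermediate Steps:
c = -5 (c = -5 + (0 - 5*0) = -5 + (0 + 0) = -5 + 0 = -5)
I = 2*I*√2 (I = √(-3 - 5) = √(-8) = 2*I*√2 ≈ 2.8284*I)
j(M) = 2*M² (j(M) = M*(2*M) = 2*M²)
((5 - 1*5) + j(f(-2, 1)))*I = ((5 - 1*5) + 2*1²)*(2*I*√2) = ((5 - 5) + 2*1)*(2*I*√2) = (0 + 2)*(2*I*√2) = 2*(2*I*√2) = 4*I*√2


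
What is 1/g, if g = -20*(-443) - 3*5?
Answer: 1/8845 ≈ 0.00011306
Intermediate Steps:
g = 8845 (g = 8860 - 15 = 8845)
1/g = 1/8845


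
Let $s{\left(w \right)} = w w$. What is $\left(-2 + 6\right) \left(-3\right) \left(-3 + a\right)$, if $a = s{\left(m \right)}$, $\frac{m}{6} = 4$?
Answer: $-6876$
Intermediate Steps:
$m = 24$ ($m = 6 \cdot 4 = 24$)
$s{\left(w \right)} = w^{2}$
$a = 576$ ($a = 24^{2} = 576$)
$\left(-2 + 6\right) \left(-3\right) \left(-3 + a\right) = \left(-2 + 6\right) \left(-3\right) \left(-3 + 576\right) = 4 \left(-3\right) 573 = \left(-12\right) 573 = -6876$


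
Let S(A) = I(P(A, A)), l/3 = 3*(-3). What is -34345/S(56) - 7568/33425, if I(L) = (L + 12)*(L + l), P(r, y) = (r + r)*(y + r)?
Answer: -1190560986361/5253188383100 ≈ -0.22664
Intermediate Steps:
l = -27 (l = 3*(3*(-3)) = 3*(-9) = -27)
P(r, y) = 2*r*(r + y) (P(r, y) = (2*r)*(r + y) = 2*r*(r + y))
I(L) = (-27 + L)*(12 + L) (I(L) = (L + 12)*(L - 27) = (12 + L)*(-27 + L) = (-27 + L)*(12 + L))
S(A) = -324 - 60*A**2 + 16*A**4 (S(A) = -324 + (2*A*(A + A))**2 - 30*A*(A + A) = -324 + (2*A*(2*A))**2 - 30*A*2*A = -324 + (4*A**2)**2 - 60*A**2 = -324 + 16*A**4 - 60*A**2 = -324 - 60*A**2 + 16*A**4)
-34345/S(56) - 7568/33425 = -34345/(-324 - 60*56**2 + 16*56**4) - 7568/33425 = -34345/(-324 - 60*3136 + 16*9834496) - 7568*1/33425 = -34345/(-324 - 188160 + 157351936) - 7568/33425 = -34345/157163452 - 7568/33425 = -1190560986361/5253188383100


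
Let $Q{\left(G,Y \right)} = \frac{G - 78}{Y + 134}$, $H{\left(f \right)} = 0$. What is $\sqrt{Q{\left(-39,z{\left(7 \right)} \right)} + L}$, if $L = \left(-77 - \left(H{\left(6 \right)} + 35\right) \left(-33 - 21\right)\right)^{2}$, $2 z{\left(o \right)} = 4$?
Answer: $\frac{\sqrt{15198940678}}{68} \approx 1813.0$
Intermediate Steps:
$z{\left(o \right)} = 2$ ($z{\left(o \right)} = \frac{1}{2} \cdot 4 = 2$)
$Q{\left(G,Y \right)} = \frac{-78 + G}{134 + Y}$
$L = 3286969$ ($L = \left(-77 - \left(0 + 35\right) \left(-33 - 21\right)\right)^{2} = \left(-77 - 35 \left(-54\right)\right)^{2} = \left(-77 - -1890\right)^{2} = \left(-77 + 1890\right)^{2} = 1813^{2} = 3286969$)
$\sqrt{Q{\left(-39,z{\left(7 \right)} \right)} + L} = \sqrt{\frac{-78 - 39}{134 + 2} + 3286969} = \sqrt{\frac{1}{136} \left(-117\right) + 3286969} = \sqrt{- \frac{117}{136} + 3286969} = \sqrt{\frac{447027667}{136}} = \frac{\sqrt{15198940678}}{68}$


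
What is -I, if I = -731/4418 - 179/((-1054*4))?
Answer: 1145537/9313144 ≈ 0.12300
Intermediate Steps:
I = -1145537/9313144 (I = -731*1/4418 - 179/(-4216) = -731/4418 - 179*(-1/4216) = -731/4418 + 179/4216 = -1145537/9313144 ≈ -0.12300)
-I = -1*(-1145537/9313144) = 1145537/9313144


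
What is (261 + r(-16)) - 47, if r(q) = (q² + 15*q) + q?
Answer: 214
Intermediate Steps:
r(q) = q² + 16*q
(261 + r(-16)) - 47 = (261 - 16*(16 - 16)) - 47 = (261 - 16*0) - 47 = (261 + 0) - 47 = 261 - 47 = 214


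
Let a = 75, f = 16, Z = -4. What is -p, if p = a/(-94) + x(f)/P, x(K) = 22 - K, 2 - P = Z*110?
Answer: 16293/20774 ≈ 0.78430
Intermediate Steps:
P = 442 (P = 2 - (-4)*110 = 2 - 1*(-440) = 2 + 440 = 442)
p = -16293/20774 (p = 75/(-94) + (22 - 1*16)/442 = 75*(-1/94) + (22 - 16)*(1/442) = -75/94 + 6*(1/442) = -75/94 + 3/221 = -16293/20774 ≈ -0.78430)
-p = -1*(-16293/20774) = 16293/20774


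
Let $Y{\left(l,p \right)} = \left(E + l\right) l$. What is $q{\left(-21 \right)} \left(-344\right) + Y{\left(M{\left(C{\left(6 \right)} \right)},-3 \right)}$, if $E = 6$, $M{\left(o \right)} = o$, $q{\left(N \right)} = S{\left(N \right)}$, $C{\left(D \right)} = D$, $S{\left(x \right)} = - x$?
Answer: $-7152$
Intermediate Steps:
$q{\left(N \right)} = - N$
$Y{\left(l,p \right)} = l \left(6 + l\right)$ ($Y{\left(l,p \right)} = \left(6 + l\right) l = l \left(6 + l\right)$)
$q{\left(-21 \right)} \left(-344\right) + Y{\left(M{\left(C{\left(6 \right)} \right)},-3 \right)} = \left(-1\right) \left(-21\right) \left(-344\right) + 6 \left(6 + 6\right) = 21 \left(-344\right) + 6 \cdot 12 = -7224 + 72 = -7152$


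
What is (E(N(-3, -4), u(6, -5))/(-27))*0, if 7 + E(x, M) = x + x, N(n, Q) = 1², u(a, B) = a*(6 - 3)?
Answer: 0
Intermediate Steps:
u(a, B) = 3*a (u(a, B) = a*3 = 3*a)
N(n, Q) = 1
E(x, M) = -7 + 2*x (E(x, M) = -7 + (x + x) = -7 + 2*x)
(E(N(-3, -4), u(6, -5))/(-27))*0 = ((-7 + 2*1)/(-27))*0 = -(-7 + 2)/27*0 = -1/27*(-5)*0 = (5/27)*0 = 0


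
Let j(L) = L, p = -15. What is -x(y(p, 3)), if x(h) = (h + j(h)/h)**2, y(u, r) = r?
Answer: -16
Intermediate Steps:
x(h) = (1 + h)**2 (x(h) = (h + h/h)**2 = (h + 1)**2 = (1 + h)**2)
-x(y(p, 3)) = -(1 + 3)**2 = -1*4**2 = -1*16 = -16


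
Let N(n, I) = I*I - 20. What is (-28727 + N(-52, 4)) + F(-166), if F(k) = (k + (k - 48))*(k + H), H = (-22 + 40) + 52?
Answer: 7749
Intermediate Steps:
H = 70 (H = 18 + 52 = 70)
N(n, I) = -20 + I**2 (N(n, I) = I**2 - 20 = -20 + I**2)
F(k) = (-48 + 2*k)*(70 + k) (F(k) = (k + (k - 48))*(k + 70) = (k + (-48 + k))*(70 + k) = (-48 + 2*k)*(70 + k))
(-28727 + N(-52, 4)) + F(-166) = (-28727 + (-20 + 4**2)) + (-3360 + 2*(-166)**2 + 92*(-166)) = (-28727 + (-20 + 16)) + (-3360 + 2*27556 - 15272) = (-28727 - 4) + (-3360 + 55112 - 15272) = -28731 + 36480 = 7749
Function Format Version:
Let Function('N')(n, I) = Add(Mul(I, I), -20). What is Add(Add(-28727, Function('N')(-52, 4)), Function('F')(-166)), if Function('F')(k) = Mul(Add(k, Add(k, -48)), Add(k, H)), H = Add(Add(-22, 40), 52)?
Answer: 7749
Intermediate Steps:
H = 70 (H = Add(18, 52) = 70)
Function('N')(n, I) = Add(-20, Pow(I, 2)) (Function('N')(n, I) = Add(Pow(I, 2), -20) = Add(-20, Pow(I, 2)))
Function('F')(k) = Mul(Add(-48, Mul(2, k)), Add(70, k)) (Function('F')(k) = Mul(Add(k, Add(k, -48)), Add(k, 70)) = Mul(Add(k, Add(-48, k)), Add(70, k)) = Mul(Add(-48, Mul(2, k)), Add(70, k)))
Add(Add(-28727, Function('N')(-52, 4)), Function('F')(-166)) = Add(Add(-28727, Add(-20, Pow(4, 2))), Add(-3360, Mul(2, Pow(-166, 2)), Mul(92, -166))) = Add(Add(-28727, Add(-20, 16)), Add(-3360, Mul(2, 27556), -15272)) = Add(Add(-28727, -4), Add(-3360, 55112, -15272)) = Add(-28731, 36480) = 7749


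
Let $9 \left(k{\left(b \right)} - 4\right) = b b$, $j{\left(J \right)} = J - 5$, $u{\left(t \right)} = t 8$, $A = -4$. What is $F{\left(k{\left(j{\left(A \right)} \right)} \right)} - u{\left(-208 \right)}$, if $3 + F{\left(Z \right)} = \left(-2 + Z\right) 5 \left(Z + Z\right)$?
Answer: $3091$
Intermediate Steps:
$u{\left(t \right)} = 8 t$
$j{\left(J \right)} = -5 + J$
$k{\left(b \right)} = 4 + \frac{b^{2}}{9}$ ($k{\left(b \right)} = 4 + \frac{b b}{9} = 4 + \frac{b^{2}}{9}$)
$F{\left(Z \right)} = -3 + 2 Z \left(-10 + 5 Z\right)$ ($F{\left(Z \right)} = -3 + \left(-2 + Z\right) 5 \left(Z + Z\right) = -3 + \left(-10 + 5 Z\right) 2 Z = -3 + 2 Z \left(-10 + 5 Z\right)$)
$F{\left(k{\left(j{\left(A \right)} \right)} \right)} - u{\left(-208 \right)} = \left(-3 - 20 \left(4 + \frac{\left(-5 - 4\right)^{2}}{9}\right) + 10 \left(4 + \frac{\left(-5 - 4\right)^{2}}{9}\right)^{2}\right) - 8 \left(-208\right) = \left(-3 - 20 \left(4 + \frac{\left(-9\right)^{2}}{9}\right) + 10 \left(4 + \frac{\left(-9\right)^{2}}{9}\right)^{2}\right) - -1664 = \left(-3 - 20 \left(4 + \frac{1}{9} \cdot 81\right) + 10 \left(4 + \frac{1}{9} \cdot 81\right)^{2}\right) + 1664 = \left(-3 - 20 \left(4 + 9\right) + 10 \left(4 + 9\right)^{2}\right) + 1664 = \left(-3 - 260 + 10 \cdot 13^{2}\right) + 1664 = \left(-3 - 260 + 10 \cdot 169\right) + 1664 = \left(-3 - 260 + 1690\right) + 1664 = 1427 + 1664 = 3091$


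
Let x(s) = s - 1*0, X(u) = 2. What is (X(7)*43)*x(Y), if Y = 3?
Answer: 258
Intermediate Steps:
x(s) = s (x(s) = s + 0 = s)
(X(7)*43)*x(Y) = (2*43)*3 = 86*3 = 258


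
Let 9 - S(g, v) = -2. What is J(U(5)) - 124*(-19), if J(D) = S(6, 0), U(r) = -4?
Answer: 2367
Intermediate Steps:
S(g, v) = 11 (S(g, v) = 9 - 1*(-2) = 9 + 2 = 11)
J(D) = 11
J(U(5)) - 124*(-19) = 11 - 124*(-19) = 11 + 2356 = 2367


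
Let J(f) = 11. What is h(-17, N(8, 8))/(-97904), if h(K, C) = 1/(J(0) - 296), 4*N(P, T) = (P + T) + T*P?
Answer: 1/27902640 ≈ 3.5839e-8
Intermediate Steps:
N(P, T) = P/4 + T/4 + P*T/4 (N(P, T) = ((P + T) + T*P)/4 = ((P + T) + P*T)/4 = (P + T + P*T)/4 = P/4 + T/4 + P*T/4)
h(K, C) = -1/285 (h(K, C) = 1/(11 - 296) = 1/(-285) = -1/285)
h(-17, N(8, 8))/(-97904) = -1/285/(-97904) = -1/285*(-1/97904) = 1/27902640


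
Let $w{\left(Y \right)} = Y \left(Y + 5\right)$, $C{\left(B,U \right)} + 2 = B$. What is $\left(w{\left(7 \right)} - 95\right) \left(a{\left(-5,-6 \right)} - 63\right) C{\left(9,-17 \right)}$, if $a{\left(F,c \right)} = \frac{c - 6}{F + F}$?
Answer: $\frac{23793}{5} \approx 4758.6$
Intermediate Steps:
$C{\left(B,U \right)} = -2 + B$
$a{\left(F,c \right)} = \frac{-6 + c}{2 F}$ ($a{\left(F,c \right)} = \frac{c - 6}{2 F} = \left(-6 + c\right) \frac{1}{2 F} = \frac{-6 + c}{2 F}$)
$w{\left(Y \right)} = Y \left(5 + Y\right)$
$\left(w{\left(7 \right)} - 95\right) \left(a{\left(-5,-6 \right)} - 63\right) C{\left(9,-17 \right)} = \left(7 \left(5 + 7\right) - 95\right) \left(\frac{-6 - 6}{2 \left(-5\right)} - 63\right) \left(-2 + 9\right) = \left(7 \cdot 12 - 95\right) \left(\frac{1}{2} \left(- \frac{1}{5}\right) \left(-12\right) - 63\right) 7 = \left(84 - 95\right) \left(\frac{6}{5} - 63\right) 7 = \left(-11\right) \left(- \frac{309}{5}\right) 7 = \frac{3399}{5} \cdot 7 = \frac{23793}{5}$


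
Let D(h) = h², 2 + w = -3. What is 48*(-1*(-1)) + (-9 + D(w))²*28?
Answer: 7216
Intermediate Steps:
w = -5 (w = -2 - 3 = -5)
48*(-1*(-1)) + (-9 + D(w))²*28 = 48*(-1*(-1)) + (-9 + (-5)²)²*28 = 48*1 + (-9 + 25)²*28 = 48 + 16²*28 = 48 + 256*28 = 48 + 7168 = 7216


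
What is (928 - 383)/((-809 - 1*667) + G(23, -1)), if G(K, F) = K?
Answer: -545/1453 ≈ -0.37509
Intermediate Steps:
(928 - 383)/((-809 - 1*667) + G(23, -1)) = (928 - 383)/((-809 - 1*667) + 23) = 545/((-809 - 667) + 23) = 545/(-1476 + 23) = 545/(-1453) = 545*(-1/1453) = -545/1453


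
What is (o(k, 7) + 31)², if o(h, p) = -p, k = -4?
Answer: 576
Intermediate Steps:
(o(k, 7) + 31)² = (-1*7 + 31)² = (-7 + 31)² = 24² = 576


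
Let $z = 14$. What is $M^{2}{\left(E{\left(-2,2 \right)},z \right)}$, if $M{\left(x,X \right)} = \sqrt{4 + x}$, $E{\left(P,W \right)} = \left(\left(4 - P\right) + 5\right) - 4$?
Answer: $11$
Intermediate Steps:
$E{\left(P,W \right)} = 5 - P$ ($E{\left(P,W \right)} = \left(9 - P\right) - 4 = 5 - P$)
$M^{2}{\left(E{\left(-2,2 \right)},z \right)} = \left(\sqrt{4 + \left(5 - -2\right)}\right)^{2} = \left(\sqrt{4 + \left(5 + 2\right)}\right)^{2} = \left(\sqrt{4 + 7}\right)^{2} = \left(\sqrt{11}\right)^{2} = 11$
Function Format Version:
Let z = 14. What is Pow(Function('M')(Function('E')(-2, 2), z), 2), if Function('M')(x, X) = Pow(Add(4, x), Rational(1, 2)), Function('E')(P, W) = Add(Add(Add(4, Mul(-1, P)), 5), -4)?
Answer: 11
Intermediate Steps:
Function('E')(P, W) = Add(5, Mul(-1, P)) (Function('E')(P, W) = Add(Add(9, Mul(-1, P)), -4) = Add(5, Mul(-1, P)))
Pow(Function('M')(Function('E')(-2, 2), z), 2) = Pow(Pow(Add(4, Add(5, Mul(-1, -2))), Rational(1, 2)), 2) = Pow(Pow(Add(4, Add(5, 2)), Rational(1, 2)), 2) = Pow(Pow(Add(4, 7), Rational(1, 2)), 2) = Pow(Pow(11, Rational(1, 2)), 2) = 11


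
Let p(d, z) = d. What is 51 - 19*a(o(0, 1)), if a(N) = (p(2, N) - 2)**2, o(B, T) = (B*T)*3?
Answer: 51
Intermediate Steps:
o(B, T) = 3*B*T
a(N) = 0 (a(N) = (2 - 2)**2 = 0**2 = 0)
51 - 19*a(o(0, 1)) = 51 - 19*0 = 51 + 0 = 51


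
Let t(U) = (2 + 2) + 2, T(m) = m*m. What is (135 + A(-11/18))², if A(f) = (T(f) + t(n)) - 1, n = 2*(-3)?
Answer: 2068521361/104976 ≈ 19705.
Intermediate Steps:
n = -6
T(m) = m²
t(U) = 6 (t(U) = 4 + 2 = 6)
A(f) = 5 + f² (A(f) = (f² + 6) - 1 = (6 + f²) - 1 = 5 + f²)
(135 + A(-11/18))² = (135 + (5 + (-11/18)²))² = (135 + (5 + 121/324))² = (135 + 1741/324)² = (45481/324)² = 2068521361/104976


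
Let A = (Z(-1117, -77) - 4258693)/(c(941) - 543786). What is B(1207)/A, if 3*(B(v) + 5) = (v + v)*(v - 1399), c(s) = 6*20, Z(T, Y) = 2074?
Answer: -27998980222/1418873 ≈ -19733.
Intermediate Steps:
c(s) = 120
B(v) = -5 + 2*v*(-1399 + v)/3 (B(v) = -5 + ((v + v)*(v - 1399))/3 = -5 + ((2*v)*(-1399 + v))/3 = -5 + (2*v*(-1399 + v))/3 = -5 + 2*v*(-1399 + v)/3)
A = 1418873/181222 (A = (2074 - 4258693)/(120 - 543786) = -4256619/(-543666) = -4256619*(-1/543666) = 1418873/181222 ≈ 7.8295)
B(1207)/A = (-5 - 2798/3*1207 + (⅔)*1207²)/(1418873/181222) = (-5 - 3377186/3 + (⅔)*1456849)*(181222/1418873) = (-5 - 3377186/3 + 2913698/3)*(181222/1418873) = -154501*181222/1418873 = -27998980222/1418873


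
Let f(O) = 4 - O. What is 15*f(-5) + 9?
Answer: 144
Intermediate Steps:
15*f(-5) + 9 = 15*(4 - 1*(-5)) + 9 = 15*(4 + 5) + 9 = 15*9 + 9 = 135 + 9 = 144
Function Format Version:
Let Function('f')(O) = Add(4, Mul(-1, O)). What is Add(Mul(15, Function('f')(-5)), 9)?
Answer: 144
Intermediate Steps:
Add(Mul(15, Function('f')(-5)), 9) = Add(Mul(15, Add(4, Mul(-1, -5))), 9) = Add(Mul(15, Add(4, 5)), 9) = Add(Mul(15, 9), 9) = Add(135, 9) = 144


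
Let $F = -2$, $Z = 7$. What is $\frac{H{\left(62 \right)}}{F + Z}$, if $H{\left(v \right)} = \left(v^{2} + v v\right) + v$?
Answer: $1550$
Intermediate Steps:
$H{\left(v \right)} = v + 2 v^{2}$ ($H{\left(v \right)} = \left(v^{2} + v^{2}\right) + v = 2 v^{2} + v = v + 2 v^{2}$)
$\frac{H{\left(62 \right)}}{F + Z} = \frac{62 \left(1 + 2 \cdot 62\right)}{-2 + 7} = \frac{62 \left(1 + 124\right)}{5} = \frac{62 \cdot 125}{5} = \frac{1}{5} \cdot 7750 = 1550$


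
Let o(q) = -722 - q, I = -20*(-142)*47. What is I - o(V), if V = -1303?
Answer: 132899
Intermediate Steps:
I = 133480 (I = 2840*47 = 133480)
I - o(V) = 133480 - (-722 - 1*(-1303)) = 133480 - (-722 + 1303) = 133480 - 1*581 = 133480 - 581 = 132899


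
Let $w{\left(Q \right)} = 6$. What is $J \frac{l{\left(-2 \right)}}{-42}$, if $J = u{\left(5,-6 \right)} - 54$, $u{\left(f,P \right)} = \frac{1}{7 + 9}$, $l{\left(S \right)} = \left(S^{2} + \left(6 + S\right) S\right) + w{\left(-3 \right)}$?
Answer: $\frac{863}{336} \approx 2.5685$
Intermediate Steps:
$l{\left(S \right)} = 6 + S^{2} + S \left(6 + S\right)$ ($l{\left(S \right)} = \left(S^{2} + \left(6 + S\right) S\right) + 6 = \left(S^{2} + S \left(6 + S\right)\right) + 6 = 6 + S^{2} + S \left(6 + S\right)$)
$u{\left(f,P \right)} = \frac{1}{16}$
$J = - \frac{863}{16}$ ($J = \frac{1}{16} - 54 = - \frac{863}{16} \approx -53.938$)
$J \frac{l{\left(-2 \right)}}{-42} = - \frac{863 \frac{6 + 2 \left(-2\right)^{2} + 6 \left(-2\right)}{-42}}{16} = - \frac{863 \left(6 + 2 \cdot 4 - 12\right) \left(- \frac{1}{42}\right)}{16} = - \frac{863 \left(6 + 8 - 12\right) \left(- \frac{1}{42}\right)}{16} = - \frac{863 \cdot 2 \left(- \frac{1}{42}\right)}{16} = \left(- \frac{863}{16}\right) \left(- \frac{1}{21}\right) = \frac{863}{336}$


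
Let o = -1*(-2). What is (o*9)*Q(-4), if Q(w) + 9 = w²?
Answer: 126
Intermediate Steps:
Q(w) = -9 + w²
o = 2
(o*9)*Q(-4) = (2*9)*(-9 + (-4)²) = 18*(-9 + 16) = 18*7 = 126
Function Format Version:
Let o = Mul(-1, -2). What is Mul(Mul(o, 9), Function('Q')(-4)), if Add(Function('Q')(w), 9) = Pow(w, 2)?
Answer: 126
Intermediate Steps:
Function('Q')(w) = Add(-9, Pow(w, 2))
o = 2
Mul(Mul(o, 9), Function('Q')(-4)) = Mul(Mul(2, 9), Add(-9, Pow(-4, 2))) = Mul(18, Add(-9, 16)) = Mul(18, 7) = 126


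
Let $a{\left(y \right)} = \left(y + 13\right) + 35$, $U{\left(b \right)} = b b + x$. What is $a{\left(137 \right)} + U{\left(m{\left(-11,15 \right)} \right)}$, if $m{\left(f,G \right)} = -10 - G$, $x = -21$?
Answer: $789$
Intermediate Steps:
$U{\left(b \right)} = -21 + b^{2}$ ($U{\left(b \right)} = b b - 21 = b^{2} - 21 = -21 + b^{2}$)
$a{\left(y \right)} = 48 + y$ ($a{\left(y \right)} = \left(13 + y\right) + 35 = 48 + y$)
$a{\left(137 \right)} + U{\left(m{\left(-11,15 \right)} \right)} = \left(48 + 137\right) - \left(21 - \left(-10 - 15\right)^{2}\right) = 185 - \left(21 - \left(-10 - 15\right)^{2}\right) = 185 - \left(21 - \left(-25\right)^{2}\right) = 185 + \left(-21 + 625\right) = 185 + 604 = 789$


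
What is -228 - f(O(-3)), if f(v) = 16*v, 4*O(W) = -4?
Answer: -212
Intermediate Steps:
O(W) = -1 (O(W) = (¼)*(-4) = -1)
-228 - f(O(-3)) = -228 - 16*(-1) = -228 - 1*(-16) = -228 + 16 = -212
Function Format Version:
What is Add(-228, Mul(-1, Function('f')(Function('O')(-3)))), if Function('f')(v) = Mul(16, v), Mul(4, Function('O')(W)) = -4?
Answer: -212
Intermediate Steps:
Function('O')(W) = -1 (Function('O')(W) = Mul(Rational(1, 4), -4) = -1)
Add(-228, Mul(-1, Function('f')(Function('O')(-3)))) = Add(-228, Mul(-1, Mul(16, -1))) = Add(-228, Mul(-1, -16)) = Add(-228, 16) = -212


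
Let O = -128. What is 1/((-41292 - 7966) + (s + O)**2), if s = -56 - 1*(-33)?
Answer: -1/26457 ≈ -3.7797e-5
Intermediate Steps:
s = -23 (s = -56 + 33 = -23)
1/((-41292 - 7966) + (s + O)**2) = 1/((-41292 - 7966) + (-23 - 128)**2) = 1/(-49258 + (-151)**2) = 1/(-49258 + 22801) = 1/(-26457) = -1/26457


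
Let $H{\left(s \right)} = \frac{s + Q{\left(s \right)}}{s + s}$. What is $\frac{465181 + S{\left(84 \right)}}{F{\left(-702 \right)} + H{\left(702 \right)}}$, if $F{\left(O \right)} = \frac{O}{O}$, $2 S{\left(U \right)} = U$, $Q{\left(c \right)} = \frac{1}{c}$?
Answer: $\frac{458527510584}{1478413} \approx 3.1015 \cdot 10^{5}$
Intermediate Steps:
$S{\left(U \right)} = \frac{U}{2}$
$H{\left(s \right)} = \frac{s + \frac{1}{s}}{2 s}$ ($H{\left(s \right)} = \frac{s + \frac{1}{s}}{s + s} = \frac{s + \frac{1}{s}}{2 s}$)
$F{\left(O \right)} = 1$
$\frac{465181 + S{\left(84 \right)}}{F{\left(-702 \right)} + H{\left(702 \right)}} = \frac{465181 + \frac{1}{2} \cdot 84}{1 + \frac{1 + 702^{2}}{2 \cdot 492804}} = \frac{465181 + 42}{1 + \frac{1}{2} \cdot \frac{1}{492804} \left(1 + 492804\right)} = \frac{465223}{1 + \frac{1}{2} \cdot \frac{1}{492804} \cdot 492805} = \frac{465223}{1 + \frac{492805}{985608}} = \frac{465223}{\frac{1478413}{985608}} = 465223 \cdot \frac{985608}{1478413} = \frac{458527510584}{1478413}$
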